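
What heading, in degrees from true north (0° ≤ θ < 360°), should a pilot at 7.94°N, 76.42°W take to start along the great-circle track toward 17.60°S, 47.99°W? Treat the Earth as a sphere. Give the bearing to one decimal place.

Δλ = -47.99 − -76.42 = 28.43°.
θ = atan2( sin Δλ · cos φ₂ , cos φ₁ · sin φ₂ − sin φ₁ · cos φ₂ · cos Δλ )
  = atan2(0.45380, -0.41526) = 132.461° → normalised to [0°, 360°): 132.461°.

132.5°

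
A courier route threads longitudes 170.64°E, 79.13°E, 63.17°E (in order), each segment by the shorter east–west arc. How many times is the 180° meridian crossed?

Leg 1: +170.64° → +79.13°, shortest Δλ = -91.51° (west) — does not cross 180°.
Leg 2: +79.13° → +63.17°, shortest Δλ = -15.96° (west) — does not cross 180°.
Total crossings: 0.

0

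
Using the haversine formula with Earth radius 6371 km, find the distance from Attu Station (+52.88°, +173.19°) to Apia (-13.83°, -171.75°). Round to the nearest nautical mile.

4080 nmi

Δλ = -171.75 − 173.19 = -344.94°; wrapped into (−180°, 180°]: 15.06°.
Δφ = -13.83 − 52.88 = -66.71°.
a = sin²(Δφ/2) + cos φ₁ · cos φ₂ · sin²(Δλ/2) = 0.312371.
c = 2·atan2(√a, √(1−a)) = 1.18612 rad → d = 6371·c ≈ 7556.77 km ≈ 4080.33 nmi.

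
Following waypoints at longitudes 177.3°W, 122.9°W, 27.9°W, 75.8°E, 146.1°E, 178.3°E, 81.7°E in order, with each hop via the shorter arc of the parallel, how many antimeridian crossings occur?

Leg 1: -177.3° → -122.9°, shortest Δλ = 54.4° (east) — does not cross 180°.
Leg 2: -122.9° → -27.9°, shortest Δλ = 95.0° (east) — does not cross 180°.
Leg 3: -27.9° → +75.8°, shortest Δλ = 103.7° (east) — does not cross 180°.
Leg 4: +75.8° → +146.1°, shortest Δλ = 70.3° (east) — does not cross 180°.
Leg 5: +146.1° → +178.3°, shortest Δλ = 32.2° (east) — does not cross 180°.
Leg 6: +178.3° → +81.7°, shortest Δλ = -96.6° (west) — does not cross 180°.
Total crossings: 0.

0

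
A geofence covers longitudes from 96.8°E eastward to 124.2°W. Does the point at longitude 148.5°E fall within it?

Yes

Band width going east from +96.8° to -124.2°: ((-124.2 − 96.8) mod 360) = 139.0°.
Offset of +148.5° east of the west edge: ((148.5 − 96.8) mod 360) = 51.7°.
51.7° ≤ 139.0° ⇒ inside.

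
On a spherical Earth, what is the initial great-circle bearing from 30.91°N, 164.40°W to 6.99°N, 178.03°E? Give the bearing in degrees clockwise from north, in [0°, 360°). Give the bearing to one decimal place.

Δλ = 178.03 − -164.40 = 342.43°; wrapped into (−180°, 180°]: -17.57°.
θ = atan2( sin Δλ · cos φ₂ , cos φ₁ · sin φ₂ − sin φ₁ · cos φ₂ · cos Δλ )
  = atan2(-0.29963, -0.38167) = -141.867° → normalised to [0°, 360°): 218.133°.

218.1°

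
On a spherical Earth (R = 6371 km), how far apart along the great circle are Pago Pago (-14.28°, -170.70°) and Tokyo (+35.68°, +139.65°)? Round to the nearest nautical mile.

4115 nmi

Δλ = 139.65 − -170.70 = 310.35°; wrapped into (−180°, 180°]: -49.65°.
Δφ = 35.68 − -14.28 = 49.96°.
a = sin²(Δφ/2) + cos φ₁ · cos φ₂ · sin²(Δλ/2) = 0.317099.
c = 2·atan2(√a, √(1−a)) = 1.19630 rad → d = 6371·c ≈ 7621.63 km ≈ 4115.35 nmi.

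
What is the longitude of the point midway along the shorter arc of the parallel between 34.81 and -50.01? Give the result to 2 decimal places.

-7.60°

Signed shortest Δλ from +34.81° to -50.01° is -84.82°.
Midpoint longitude = +34.81° + (-84.82°)/2 = +34.81° − 42.41° = -7.60°.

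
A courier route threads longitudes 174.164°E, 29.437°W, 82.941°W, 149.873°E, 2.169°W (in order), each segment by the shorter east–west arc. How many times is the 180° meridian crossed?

Leg 1: +174.164° → -29.437°, shortest Δλ = 156.399° (east) — crosses 180°.
Leg 2: -29.437° → -82.941°, shortest Δλ = -53.504° (west) — does not cross 180°.
Leg 3: -82.941° → +149.873°, shortest Δλ = -127.186° (west) — crosses 180°.
Leg 4: +149.873° → -2.169°, shortest Δλ = -152.042° (west) — does not cross 180°.
Total crossings: 2.

2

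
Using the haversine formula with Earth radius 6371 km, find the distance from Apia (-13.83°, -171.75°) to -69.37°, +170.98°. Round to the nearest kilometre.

Δλ = 170.98 − -171.75 = 342.73°; wrapped into (−180°, 180°]: -17.27°.
Δφ = -69.37 − -13.83 = -55.54°.
a = sin²(Δφ/2) + cos φ₁ · cos φ₂ · sin²(Δλ/2) = 0.224797.
c = 2·atan2(√a, √(1−a)) = 0.98794 rad → d = 6371·c ≈ 6294.20 km.

6294 km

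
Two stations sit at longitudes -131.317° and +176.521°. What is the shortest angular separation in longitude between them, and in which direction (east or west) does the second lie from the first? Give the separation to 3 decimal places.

Raw difference: 176.521 − -131.317 = 307.838°.
Normalise into (−180°, 180°]: 307.838° − 360° = -52.162°.
Negative ⇒ the second point lies to the west; separation 52.162°.

52.162° west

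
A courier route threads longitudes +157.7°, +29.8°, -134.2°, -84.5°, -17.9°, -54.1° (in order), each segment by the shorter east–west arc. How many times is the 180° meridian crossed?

0

Leg 1: +157.7° → +29.8°, shortest Δλ = -127.9° (west) — does not cross 180°.
Leg 2: +29.8° → -134.2°, shortest Δλ = -164.0° (west) — does not cross 180°.
Leg 3: -134.2° → -84.5°, shortest Δλ = 49.7° (east) — does not cross 180°.
Leg 4: -84.5° → -17.9°, shortest Δλ = 66.6° (east) — does not cross 180°.
Leg 5: -17.9° → -54.1°, shortest Δλ = -36.2° (west) — does not cross 180°.
Total crossings: 0.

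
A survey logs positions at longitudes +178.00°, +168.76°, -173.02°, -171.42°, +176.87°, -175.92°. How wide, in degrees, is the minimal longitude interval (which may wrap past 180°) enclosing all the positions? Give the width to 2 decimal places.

19.82°

Sort the longitudes: -175.92°, -173.02°, -171.42°, +168.76°, +176.87°, +178.00°.
Eastward gaps between consecutive values (wrapping around): 2.90°, 1.60°, 340.18°, 8.11°, 1.13°, 6.08°.
Largest gap = 340.18° ⇒ minimal covering band is its complement: 360° − 340.18° = 19.82°.
Band runs from +168.76° eastward to -171.42°, crossing the antimeridian.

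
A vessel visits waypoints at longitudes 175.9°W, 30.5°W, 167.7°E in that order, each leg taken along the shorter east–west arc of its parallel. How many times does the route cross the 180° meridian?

Leg 1: -175.9° → -30.5°, shortest Δλ = 145.4° (east) — does not cross 180°.
Leg 2: -30.5° → +167.7°, shortest Δλ = -161.8° (west) — crosses 180°.
Total crossings: 1.

1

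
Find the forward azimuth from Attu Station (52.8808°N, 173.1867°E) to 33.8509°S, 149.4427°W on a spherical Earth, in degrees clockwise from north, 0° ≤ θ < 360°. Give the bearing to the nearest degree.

150°

Δλ = -149.4427 − 173.1867 = -322.6294°; wrapped into (−180°, 180°]: 37.3706°.
θ = atan2( sin Δλ · cos φ₂ , cos φ₁ · sin φ₂ − sin φ₁ · cos φ₂ · cos Δλ )
  = atan2(0.50408, -0.86244) = 149.694° → normalised to [0°, 360°): 149.694°.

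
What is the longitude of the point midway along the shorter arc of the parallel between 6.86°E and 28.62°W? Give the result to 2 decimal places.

Signed shortest Δλ from +6.86° to -28.62° is -35.48°.
Midpoint longitude = +6.86° + (-35.48°)/2 = +6.86° − 17.74° = -10.88°.

10.88°W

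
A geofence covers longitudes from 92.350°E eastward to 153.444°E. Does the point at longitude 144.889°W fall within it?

No

Band width going east from +92.350° to +153.444°: ((153.444 − 92.350) mod 360) = 61.094°.
Offset of -144.889° east of the west edge: ((-144.889 − 92.350) mod 360) = 122.761°.
122.761° > 61.094° ⇒ outside.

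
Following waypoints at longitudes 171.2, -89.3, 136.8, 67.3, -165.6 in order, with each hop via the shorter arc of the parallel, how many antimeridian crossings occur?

Leg 1: +171.2° → -89.3°, shortest Δλ = 99.5° (east) — crosses 180°.
Leg 2: -89.3° → +136.8°, shortest Δλ = -133.9° (west) — crosses 180°.
Leg 3: +136.8° → +67.3°, shortest Δλ = -69.5° (west) — does not cross 180°.
Leg 4: +67.3° → -165.6°, shortest Δλ = 127.1° (east) — crosses 180°.
Total crossings: 3.

3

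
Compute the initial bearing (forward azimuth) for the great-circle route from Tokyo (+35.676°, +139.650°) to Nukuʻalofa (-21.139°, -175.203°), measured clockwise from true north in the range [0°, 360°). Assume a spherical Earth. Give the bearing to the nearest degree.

Δλ = -175.203 − 139.650 = -314.853°; wrapped into (−180°, 180°]: 45.147°.
θ = atan2( sin Δλ · cos φ₂ , cos φ₁ · sin φ₂ − sin φ₁ · cos φ₂ · cos Δλ )
  = atan2(0.66121, -0.67660) = 135.659° → normalised to [0°, 360°): 135.659°.

136°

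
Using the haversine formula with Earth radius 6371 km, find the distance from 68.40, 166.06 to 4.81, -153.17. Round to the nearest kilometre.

7690 km

Δλ = -153.17 − 166.06 = -319.23°; wrapped into (−180°, 180°]: 40.77°.
Δφ = 4.81 − 68.40 = -63.59°.
a = sin²(Δφ/2) + cos φ₁ · cos φ₂ · sin²(Δλ/2) = 0.322112.
c = 2·atan2(√a, √(1−a)) = 1.20705 rad → d = 6371·c ≈ 7690.13 km.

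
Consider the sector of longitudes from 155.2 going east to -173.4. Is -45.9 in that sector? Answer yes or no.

No

Band width going east from +155.2° to -173.4°: ((-173.4 − 155.2) mod 360) = 31.4°.
Offset of -45.9° east of the west edge: ((-45.9 − 155.2) mod 360) = 158.9°.
158.9° > 31.4° ⇒ outside.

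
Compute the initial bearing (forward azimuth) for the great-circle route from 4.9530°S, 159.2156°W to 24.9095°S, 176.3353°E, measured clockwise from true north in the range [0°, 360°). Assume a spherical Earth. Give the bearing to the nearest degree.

227°

Δλ = 176.3353 − -159.2156 = 335.5509°; wrapped into (−180°, 180°]: -24.4491°.
θ = atan2( sin Δλ · cos φ₂ , cos φ₁ · sin φ₂ − sin φ₁ · cos φ₂ · cos Δλ )
  = atan2(-0.37538, -0.34833) = -132.859° → normalised to [0°, 360°): 227.141°.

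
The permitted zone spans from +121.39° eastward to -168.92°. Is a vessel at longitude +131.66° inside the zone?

Yes

Band width going east from +121.39° to -168.92°: ((-168.92 − 121.39) mod 360) = 69.69°.
Offset of +131.66° east of the west edge: ((131.66 − 121.39) mod 360) = 10.27°.
10.27° ≤ 69.69° ⇒ inside.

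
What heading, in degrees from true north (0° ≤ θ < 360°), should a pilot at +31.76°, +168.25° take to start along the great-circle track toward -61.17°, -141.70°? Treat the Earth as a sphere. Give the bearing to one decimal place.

157.8°

Δλ = -141.70 − 168.25 = -309.95°; wrapped into (−180°, 180°]: 50.05°.
θ = atan2( sin Δλ · cos φ₂ , cos φ₁ · sin φ₂ − sin φ₁ · cos φ₂ · cos Δλ )
  = atan2(0.36967, -0.90786) = 157.845° → normalised to [0°, 360°): 157.845°.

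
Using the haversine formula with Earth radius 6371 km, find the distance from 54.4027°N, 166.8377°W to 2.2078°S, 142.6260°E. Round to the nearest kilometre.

Δλ = 142.6260 − -166.8377 = 309.4637°; wrapped into (−180°, 180°]: -50.5363°.
Δφ = -2.2078 − 54.4027 = -56.6105°.
a = sin²(Δφ/2) + cos φ₁ · cos φ₂ · sin²(Δλ/2) = 0.330816.
c = 2·atan2(√a, √(1−a)) = 1.22562 rad → d = 6371·c ≈ 7808.39 km.

7808 km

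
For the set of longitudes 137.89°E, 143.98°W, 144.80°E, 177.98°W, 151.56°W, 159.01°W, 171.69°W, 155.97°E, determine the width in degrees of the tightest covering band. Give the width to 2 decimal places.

78.13°

Sort the longitudes: -177.98°, -171.69°, -159.01°, -151.56°, -143.98°, +137.89°, +144.80°, +155.97°.
Eastward gaps between consecutive values (wrapping around): 6.29°, 12.68°, 7.45°, 7.58°, 281.87°, 6.91°, 11.17°, 26.05°.
Largest gap = 281.87° ⇒ minimal covering band is its complement: 360° − 281.87° = 78.13°.
Band runs from +137.89° eastward to -143.98°, crossing the antimeridian.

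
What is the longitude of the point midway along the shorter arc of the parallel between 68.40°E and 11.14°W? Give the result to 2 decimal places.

28.63°E

Signed shortest Δλ from +68.40° to -11.14° is -79.54°.
Midpoint longitude = +68.40° + (-79.54°)/2 = +68.40° − 39.77° = +28.63°.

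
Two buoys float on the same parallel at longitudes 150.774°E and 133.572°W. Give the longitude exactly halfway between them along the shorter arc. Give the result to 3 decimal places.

171.399°W

Signed shortest Δλ from +150.774° to -133.572° is +75.654°.
Midpoint longitude = +150.774° + (+75.654°)/2 = +150.774° + 37.827° = +188.601°.
Normalise into (−180°, 180°]: -171.399°.
(The naïve average (+150.774 + -133.572)/2 = 8.601° is on the wrong side of the globe.)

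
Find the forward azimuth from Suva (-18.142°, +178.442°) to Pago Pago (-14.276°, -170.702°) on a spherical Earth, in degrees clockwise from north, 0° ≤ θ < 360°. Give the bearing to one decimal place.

71.2°

Δλ = -170.702 − 178.442 = -349.144°; wrapped into (−180°, 180°]: 10.856°.
θ = atan2( sin Δλ · cos φ₂ , cos φ₁ · sin φ₂ − sin φ₁ · cos φ₂ · cos Δλ )
  = atan2(0.18253, 0.06202) = 71.232° → normalised to [0°, 360°): 71.232°.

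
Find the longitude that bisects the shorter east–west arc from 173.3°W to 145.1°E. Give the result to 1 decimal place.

165.9°E

Signed shortest Δλ from -173.3° to +145.1° is -41.6°.
Midpoint longitude = -173.3° + (-41.6°)/2 = -173.3° − 20.8° = -194.1°.
Normalise into (−180°, 180°]: +165.9°.
(The naïve average (-173.3 + +145.1)/2 = -14.1° is on the wrong side of the globe.)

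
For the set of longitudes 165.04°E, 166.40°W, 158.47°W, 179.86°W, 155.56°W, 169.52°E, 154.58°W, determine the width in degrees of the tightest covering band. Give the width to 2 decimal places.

40.38°

Sort the longitudes: -179.86°, -166.40°, -158.47°, -155.56°, -154.58°, +165.04°, +169.52°.
Eastward gaps between consecutive values (wrapping around): 13.46°, 7.93°, 2.91°, 0.98°, 319.62°, 4.48°, 10.62°.
Largest gap = 319.62° ⇒ minimal covering band is its complement: 360° − 319.62° = 40.38°.
Band runs from +165.04° eastward to -154.58°, crossing the antimeridian.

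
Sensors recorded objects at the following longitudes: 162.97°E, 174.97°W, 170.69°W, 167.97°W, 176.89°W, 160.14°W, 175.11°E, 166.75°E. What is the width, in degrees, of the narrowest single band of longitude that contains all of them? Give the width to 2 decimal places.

Sort the longitudes: -176.89°, -174.97°, -170.69°, -167.97°, -160.14°, +162.97°, +166.75°, +175.11°.
Eastward gaps between consecutive values (wrapping around): 1.92°, 4.28°, 2.72°, 7.83°, 323.11°, 3.78°, 8.36°, 8.00°.
Largest gap = 323.11° ⇒ minimal covering band is its complement: 360° − 323.11° = 36.89°.
Band runs from +162.97° eastward to -160.14°, crossing the antimeridian.

36.89°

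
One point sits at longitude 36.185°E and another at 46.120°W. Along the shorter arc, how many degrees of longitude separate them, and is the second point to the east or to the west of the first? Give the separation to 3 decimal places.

Raw difference: -46.120 − 36.185 = -82.305°.
Normalise into (−180°, 180°]: -82.305° stays -82.305°.
Negative ⇒ the second point lies to the west; separation 82.305°.

82.305° west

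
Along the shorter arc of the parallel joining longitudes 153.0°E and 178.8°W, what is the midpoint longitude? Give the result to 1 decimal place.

Signed shortest Δλ from +153.0° to -178.8° is +28.2°.
Midpoint longitude = +153.0° + (+28.2°)/2 = +153.0° + 14.1° = +167.1°.
(The naïve average (+153.0 + -178.8)/2 = -12.9° is on the wrong side of the globe.)

167.1°E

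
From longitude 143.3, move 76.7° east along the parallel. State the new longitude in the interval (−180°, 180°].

Start at +143.3°; shift +76.7° → +220.0°.
+220.0° lies outside (−180°, 180°]; subtract 360° → -140.0°.

-140.0°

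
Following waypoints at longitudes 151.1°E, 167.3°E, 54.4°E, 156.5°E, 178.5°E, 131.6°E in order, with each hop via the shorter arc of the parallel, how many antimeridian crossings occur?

0

Leg 1: +151.1° → +167.3°, shortest Δλ = 16.2° (east) — does not cross 180°.
Leg 2: +167.3° → +54.4°, shortest Δλ = -112.9° (west) — does not cross 180°.
Leg 3: +54.4° → +156.5°, shortest Δλ = 102.1° (east) — does not cross 180°.
Leg 4: +156.5° → +178.5°, shortest Δλ = 22.0° (east) — does not cross 180°.
Leg 5: +178.5° → +131.6°, shortest Δλ = -46.9° (west) — does not cross 180°.
Total crossings: 0.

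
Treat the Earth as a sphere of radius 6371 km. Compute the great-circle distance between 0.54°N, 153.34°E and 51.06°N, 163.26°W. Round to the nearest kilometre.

6934 km

Δλ = -163.26 − 153.34 = -316.60°; wrapped into (−180°, 180°]: 43.40°.
Δφ = 51.06 − 0.54 = 50.52°.
a = sin²(Δφ/2) + cos φ₁ · cos φ₂ · sin²(Δλ/2) = 0.268017.
c = 2·atan2(√a, √(1−a)) = 1.08833 rad → d = 6371·c ≈ 6933.74 km.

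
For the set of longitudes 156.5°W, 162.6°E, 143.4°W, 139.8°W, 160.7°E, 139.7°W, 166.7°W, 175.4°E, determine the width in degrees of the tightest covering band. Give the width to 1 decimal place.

Sort the longitudes: -166.7°, -156.5°, -143.4°, -139.8°, -139.7°, +160.7°, +162.6°, +175.4°.
Eastward gaps between consecutive values (wrapping around): 10.2°, 13.1°, 3.6°, 0.1°, 300.4°, 1.9°, 12.8°, 17.9°.
Largest gap = 300.4° ⇒ minimal covering band is its complement: 360° − 300.4° = 59.6°.
Band runs from +160.7° eastward to -139.7°, crossing the antimeridian.

59.6°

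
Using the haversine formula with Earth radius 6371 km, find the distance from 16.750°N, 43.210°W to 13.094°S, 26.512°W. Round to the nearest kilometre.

Δλ = -26.512 − -43.210 = 16.698°.
Δφ = -13.094 − 16.750 = -29.844°.
a = sin²(Δφ/2) + cos φ₁ · cos φ₂ · sin²(Δλ/2) = 0.085972.
c = 2·atan2(√a, √(1−a)) = 0.59517 rad → d = 6371·c ≈ 3791.81 km.

3792 km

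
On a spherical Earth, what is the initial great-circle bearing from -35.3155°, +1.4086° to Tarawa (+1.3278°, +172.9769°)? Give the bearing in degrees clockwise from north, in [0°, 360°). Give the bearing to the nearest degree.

Δλ = 172.9769 − 1.4086 = 171.5683°.
θ = atan2( sin Δλ · cos φ₂ , cos φ₁ · sin φ₂ − sin φ₁ · cos φ₂ · cos Δλ )
  = atan2(0.14659, -0.55277) = 165.147° → normalised to [0°, 360°): 165.147°.

165°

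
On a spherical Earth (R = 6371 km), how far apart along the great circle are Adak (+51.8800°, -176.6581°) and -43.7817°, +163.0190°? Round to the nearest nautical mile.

5840 nmi

Δλ = 163.0190 − -176.6581 = 339.6771°; wrapped into (−180°, 180°]: -20.3229°.
Δφ = -43.7817 − 51.8800 = -95.6617°.
a = sin²(Δφ/2) + cos φ₁ · cos φ₂ · sin²(Δλ/2) = 0.563199.
c = 2·atan2(√a, √(1−a)) = 1.69753 rad → d = 6371·c ≈ 10814.99 km ≈ 5839.63 nmi.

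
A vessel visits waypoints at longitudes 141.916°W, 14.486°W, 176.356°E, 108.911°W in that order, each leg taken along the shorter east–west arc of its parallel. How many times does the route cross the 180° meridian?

2

Leg 1: -141.916° → -14.486°, shortest Δλ = 127.43° (east) — does not cross 180°.
Leg 2: -14.486° → +176.356°, shortest Δλ = -169.158° (west) — crosses 180°.
Leg 3: +176.356° → -108.911°, shortest Δλ = 74.733° (east) — crosses 180°.
Total crossings: 2.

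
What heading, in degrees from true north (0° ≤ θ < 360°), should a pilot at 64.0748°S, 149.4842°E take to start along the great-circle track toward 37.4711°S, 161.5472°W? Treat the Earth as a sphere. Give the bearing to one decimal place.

71.3°

Δλ = -161.5472 − 149.4842 = -311.0314°; wrapped into (−180°, 180°]: 48.9686°.
θ = atan2( sin Δλ · cos φ₂ , cos φ₁ · sin φ₂ − sin φ₁ · cos φ₂ · cos Δλ )
  = atan2(0.59870, 0.20261) = 71.303° → normalised to [0°, 360°): 71.303°.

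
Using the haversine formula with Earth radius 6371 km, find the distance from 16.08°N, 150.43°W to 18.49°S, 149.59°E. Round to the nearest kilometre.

7606 km

Δλ = 149.59 − -150.43 = 300.02°; wrapped into (−180°, 180°]: -59.98°.
Δφ = -18.49 − 16.08 = -34.57°.
a = sin²(Δφ/2) + cos φ₁ · cos φ₂ · sin²(Δλ/2) = 0.315964.
c = 2·atan2(√a, √(1−a)) = 1.19386 rad → d = 6371·c ≈ 7606.09 km.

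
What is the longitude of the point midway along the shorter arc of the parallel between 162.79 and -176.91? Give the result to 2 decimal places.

Signed shortest Δλ from +162.79° to -176.91° is +20.30°.
Midpoint longitude = +162.79° + (+20.30°)/2 = +162.79° + 10.15° = +172.94°.
(The naïve average (+162.79 + -176.91)/2 = -7.06° is on the wrong side of the globe.)

+172.94°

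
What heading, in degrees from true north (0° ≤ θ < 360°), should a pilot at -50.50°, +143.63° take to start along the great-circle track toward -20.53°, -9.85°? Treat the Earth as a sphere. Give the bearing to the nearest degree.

Δλ = -9.85 − 143.63 = -153.48°.
θ = atan2( sin Δλ · cos φ₂ , cos φ₁ · sin φ₂ − sin φ₁ · cos φ₂ · cos Δλ )
  = atan2(-0.41815, -0.86965) = -154.321° → normalised to [0°, 360°): 205.679°.

206°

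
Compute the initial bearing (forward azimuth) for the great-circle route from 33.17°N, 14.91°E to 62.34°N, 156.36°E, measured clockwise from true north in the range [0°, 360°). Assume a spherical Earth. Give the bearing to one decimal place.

17.1°

Δλ = 156.36 − 14.91 = 141.45°.
θ = atan2( sin Δλ · cos φ₂ , cos φ₁ · sin φ₂ − sin φ₁ · cos φ₂ · cos Δλ )
  = atan2(0.28930, 0.94003) = 17.106° → normalised to [0°, 360°): 17.106°.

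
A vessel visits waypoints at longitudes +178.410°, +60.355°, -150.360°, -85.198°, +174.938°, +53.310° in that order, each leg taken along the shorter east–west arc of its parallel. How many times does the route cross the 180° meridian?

Leg 1: +178.410° → +60.355°, shortest Δλ = -118.055° (west) — does not cross 180°.
Leg 2: +60.355° → -150.360°, shortest Δλ = 149.285° (east) — crosses 180°.
Leg 3: -150.360° → -85.198°, shortest Δλ = 65.162° (east) — does not cross 180°.
Leg 4: -85.198° → +174.938°, shortest Δλ = -99.864° (west) — crosses 180°.
Leg 5: +174.938° → +53.310°, shortest Δλ = -121.628° (west) — does not cross 180°.
Total crossings: 2.

2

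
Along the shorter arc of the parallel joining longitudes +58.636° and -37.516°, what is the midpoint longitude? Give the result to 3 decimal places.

Signed shortest Δλ from +58.636° to -37.516° is -96.152°.
Midpoint longitude = +58.636° + (-96.152°)/2 = +58.636° − 48.076° = +10.560°.

+10.560°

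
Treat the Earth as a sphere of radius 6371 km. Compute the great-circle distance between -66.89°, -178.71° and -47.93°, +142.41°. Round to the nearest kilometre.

Δλ = 142.41 − -178.71 = 321.12°; wrapped into (−180°, 180°]: -38.88°.
Δφ = -47.93 − -66.89 = 18.96°.
a = sin²(Δφ/2) + cos φ₁ · cos φ₂ · sin²(Δλ/2) = 0.056258.
c = 2·atan2(√a, √(1−a)) = 0.47894 rad → d = 6371·c ≈ 3051.33 km.

3051 km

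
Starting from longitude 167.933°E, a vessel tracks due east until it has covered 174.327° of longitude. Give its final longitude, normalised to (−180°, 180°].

17.740°W

Start at +167.933°; shift +174.327° → +342.260°.
+342.260° lies outside (−180°, 180°]; subtract 360° → -17.740°.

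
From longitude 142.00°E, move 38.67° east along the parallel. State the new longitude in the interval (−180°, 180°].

Start at +142.00°; shift +38.67° → +180.67°.
+180.67° lies outside (−180°, 180°]; subtract 360° → -179.33°.

179.33°W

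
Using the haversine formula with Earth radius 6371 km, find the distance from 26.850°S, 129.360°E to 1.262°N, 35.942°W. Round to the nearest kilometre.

16766 km

Δλ = -35.942 − 129.360 = -165.302°.
Δφ = 1.262 − -26.850 = 28.112°.
a = sin²(Δφ/2) + cos φ₁ · cos φ₂ · sin²(Δλ/2) = 0.936367.
c = 2·atan2(√a, √(1−a)) = 2.63157 rad → d = 6371·c ≈ 16765.75 km.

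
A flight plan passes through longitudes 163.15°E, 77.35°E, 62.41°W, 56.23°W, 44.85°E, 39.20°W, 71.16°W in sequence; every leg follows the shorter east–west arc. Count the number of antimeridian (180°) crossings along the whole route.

0

Leg 1: +163.15° → +77.35°, shortest Δλ = -85.8° (west) — does not cross 180°.
Leg 2: +77.35° → -62.41°, shortest Δλ = -139.76° (west) — does not cross 180°.
Leg 3: -62.41° → -56.23°, shortest Δλ = 6.18° (east) — does not cross 180°.
Leg 4: -56.23° → +44.85°, shortest Δλ = 101.08° (east) — does not cross 180°.
Leg 5: +44.85° → -39.20°, shortest Δλ = -84.05° (west) — does not cross 180°.
Leg 6: -39.20° → -71.16°, shortest Δλ = -31.96° (west) — does not cross 180°.
Total crossings: 0.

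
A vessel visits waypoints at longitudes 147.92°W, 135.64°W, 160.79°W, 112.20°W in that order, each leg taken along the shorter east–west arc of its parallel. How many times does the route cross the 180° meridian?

0

Leg 1: -147.92° → -135.64°, shortest Δλ = 12.28° (east) — does not cross 180°.
Leg 2: -135.64° → -160.79°, shortest Δλ = -25.15° (west) — does not cross 180°.
Leg 3: -160.79° → -112.20°, shortest Δλ = 48.59° (east) — does not cross 180°.
Total crossings: 0.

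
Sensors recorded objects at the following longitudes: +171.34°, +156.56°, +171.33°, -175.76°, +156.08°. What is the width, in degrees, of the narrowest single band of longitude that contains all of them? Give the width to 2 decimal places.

Sort the longitudes: -175.76°, +156.08°, +156.56°, +171.33°, +171.34°.
Eastward gaps between consecutive values (wrapping around): 331.84°, 0.48°, 14.77°, 0.01°, 12.90°.
Largest gap = 331.84° ⇒ minimal covering band is its complement: 360° − 331.84° = 28.16°.
Band runs from +156.08° eastward to -175.76°, crossing the antimeridian.

28.16°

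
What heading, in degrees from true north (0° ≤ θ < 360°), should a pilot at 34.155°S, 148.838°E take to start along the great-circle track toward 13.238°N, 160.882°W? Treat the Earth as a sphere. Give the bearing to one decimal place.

Δλ = -160.882 − 148.838 = -309.720°; wrapped into (−180°, 180°]: 50.280°.
θ = atan2( sin Δλ · cos φ₂ , cos φ₁ · sin φ₂ − sin φ₁ · cos φ₂ · cos Δλ )
  = atan2(0.74874, 0.53874) = 54.264° → normalised to [0°, 360°): 54.264°.

54.3°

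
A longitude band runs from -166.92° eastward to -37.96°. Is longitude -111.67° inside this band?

Band width going east from -166.92° to -37.96°: ((-37.96 − -166.92) mod 360) = 128.96°.
Offset of -111.67° east of the west edge: ((-111.67 − -166.92) mod 360) = 55.25°.
55.25° ≤ 128.96° ⇒ inside.

Yes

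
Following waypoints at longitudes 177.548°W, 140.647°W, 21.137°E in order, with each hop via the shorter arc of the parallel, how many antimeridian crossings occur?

Leg 1: -177.548° → -140.647°, shortest Δλ = 36.901° (east) — does not cross 180°.
Leg 2: -140.647° → +21.137°, shortest Δλ = 161.784° (east) — does not cross 180°.
Total crossings: 0.

0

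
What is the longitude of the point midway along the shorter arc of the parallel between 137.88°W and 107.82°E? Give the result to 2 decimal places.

Signed shortest Δλ from -137.88° to +107.82° is -114.30°.
Midpoint longitude = -137.88° + (-114.30°)/2 = -137.88° − 57.15° = -195.03°.
Normalise into (−180°, 180°]: +164.97°.
(The naïve average (-137.88 + +107.82)/2 = -15.03° is on the wrong side of the globe.)

164.97°E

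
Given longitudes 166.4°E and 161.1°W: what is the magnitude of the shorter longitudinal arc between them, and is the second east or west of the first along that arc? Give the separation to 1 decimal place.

Raw difference: -161.1 − 166.4 = -327.5°.
Normalise into (−180°, 180°]: -327.5° + 360° = 32.5°.
Positive ⇒ the second point lies to the east; separation 32.5°.

32.5° east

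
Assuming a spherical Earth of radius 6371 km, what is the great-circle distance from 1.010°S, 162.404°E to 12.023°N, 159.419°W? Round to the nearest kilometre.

Δλ = -159.419 − 162.404 = -321.823°; wrapped into (−180°, 180°]: 38.177°.
Δφ = 12.023 − -1.010 = 13.033°.
a = sin²(Δφ/2) + cos φ₁ · cos φ₂ · sin²(Δλ/2) = 0.117465.
c = 2·atan2(√a, √(1−a)) = 0.69965 rad → d = 6371·c ≈ 4457.45 km.

4457 km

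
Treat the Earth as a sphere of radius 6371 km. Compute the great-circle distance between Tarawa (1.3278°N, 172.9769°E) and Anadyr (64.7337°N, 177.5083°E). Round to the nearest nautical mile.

Δλ = 177.5083 − 172.9769 = 4.5314°.
Δφ = 64.7337 − 1.3278 = 63.4059°.
a = sin²(Δφ/2) + cos φ₁ · cos φ₂ · sin²(Δλ/2) = 0.276833.
c = 2·atan2(√a, √(1−a)) = 1.10813 rad → d = 6371·c ≈ 7059.91 km ≈ 3812.05 nmi.

3812 nmi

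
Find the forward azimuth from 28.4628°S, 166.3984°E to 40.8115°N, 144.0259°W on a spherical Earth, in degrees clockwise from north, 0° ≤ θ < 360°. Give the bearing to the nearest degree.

Δλ = -144.0259 − 166.3984 = -310.4243°; wrapped into (−180°, 180°]: 49.5757°.
θ = atan2( sin Δλ · cos φ₂ , cos φ₁ · sin φ₂ − sin φ₁ · cos φ₂ · cos Δλ )
  = atan2(0.57617, 0.80847) = 35.476° → normalised to [0°, 360°): 35.476°.

35°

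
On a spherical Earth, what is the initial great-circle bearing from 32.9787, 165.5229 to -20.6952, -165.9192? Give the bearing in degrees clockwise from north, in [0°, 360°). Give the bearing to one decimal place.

149.0°

Δλ = -165.9192 − 165.5229 = -331.4421°; wrapped into (−180°, 180°]: 28.5579°.
θ = atan2( sin Δλ · cos φ₂ , cos φ₁ · sin φ₂ − sin φ₁ · cos φ₂ · cos Δλ )
  = atan2(0.44720, -0.74371) = 148.981° → normalised to [0°, 360°): 148.981°.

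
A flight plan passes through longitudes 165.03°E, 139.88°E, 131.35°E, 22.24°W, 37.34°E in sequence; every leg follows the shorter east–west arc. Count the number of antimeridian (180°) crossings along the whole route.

0

Leg 1: +165.03° → +139.88°, shortest Δλ = -25.15° (west) — does not cross 180°.
Leg 2: +139.88° → +131.35°, shortest Δλ = -8.53° (west) — does not cross 180°.
Leg 3: +131.35° → -22.24°, shortest Δλ = -153.59° (west) — does not cross 180°.
Leg 4: -22.24° → +37.34°, shortest Δλ = 59.58° (east) — does not cross 180°.
Total crossings: 0.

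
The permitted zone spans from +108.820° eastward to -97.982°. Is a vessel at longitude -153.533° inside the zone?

Band width going east from +108.820° to -97.982°: ((-97.982 − 108.820) mod 360) = 153.198°.
Offset of -153.533° east of the west edge: ((-153.533 − 108.820) mod 360) = 97.647°.
97.647° ≤ 153.198° ⇒ inside.

Yes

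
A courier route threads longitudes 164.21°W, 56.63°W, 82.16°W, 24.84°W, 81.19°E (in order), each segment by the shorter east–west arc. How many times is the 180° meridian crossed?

0

Leg 1: -164.21° → -56.63°, shortest Δλ = 107.58° (east) — does not cross 180°.
Leg 2: -56.63° → -82.16°, shortest Δλ = -25.53° (west) — does not cross 180°.
Leg 3: -82.16° → -24.84°, shortest Δλ = 57.32° (east) — does not cross 180°.
Leg 4: -24.84° → +81.19°, shortest Δλ = 106.03° (east) — does not cross 180°.
Total crossings: 0.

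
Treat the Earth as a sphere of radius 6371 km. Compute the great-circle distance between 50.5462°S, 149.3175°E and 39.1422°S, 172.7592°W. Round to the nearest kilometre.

3204 km

Δλ = -172.7592 − 149.3175 = -322.0767°; wrapped into (−180°, 180°]: 37.9233°.
Δφ = -39.1422 − -50.5462 = 11.4040°.
a = sin²(Δφ/2) + cos φ₁ · cos φ₂ · sin²(Δλ/2) = 0.061908.
c = 2·atan2(√a, √(1−a)) = 0.50291 rad → d = 6371·c ≈ 3204.03 km.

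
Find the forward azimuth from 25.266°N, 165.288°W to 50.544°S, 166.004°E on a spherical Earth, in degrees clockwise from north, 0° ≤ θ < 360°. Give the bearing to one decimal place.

198.1°

Δλ = 166.004 − -165.288 = 331.292°; wrapped into (−180°, 180°]: -28.708°.
θ = atan2( sin Δλ · cos φ₂ , cos φ₁ · sin φ₂ − sin φ₁ · cos φ₂ · cos Δλ )
  = atan2(-0.30525, -0.93615) = -161.940° → normalised to [0°, 360°): 198.060°.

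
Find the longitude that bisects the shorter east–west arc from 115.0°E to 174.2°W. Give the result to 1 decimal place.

150.4°E

Signed shortest Δλ from +115.0° to -174.2° is +70.8°.
Midpoint longitude = +115.0° + (+70.8°)/2 = +115.0° + 35.4° = +150.4°.
(The naïve average (+115.0 + -174.2)/2 = -29.6° is on the wrong side of the globe.)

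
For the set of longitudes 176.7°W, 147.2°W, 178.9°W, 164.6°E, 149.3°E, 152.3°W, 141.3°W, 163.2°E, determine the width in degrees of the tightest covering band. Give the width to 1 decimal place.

Sort the longitudes: -178.9°, -176.7°, -152.3°, -147.2°, -141.3°, +149.3°, +163.2°, +164.6°.
Eastward gaps between consecutive values (wrapping around): 2.2°, 24.4°, 5.1°, 5.9°, 290.6°, 13.9°, 1.4°, 16.5°.
Largest gap = 290.6° ⇒ minimal covering band is its complement: 360° − 290.6° = 69.4°.
Band runs from +149.3° eastward to -141.3°, crossing the antimeridian.

69.4°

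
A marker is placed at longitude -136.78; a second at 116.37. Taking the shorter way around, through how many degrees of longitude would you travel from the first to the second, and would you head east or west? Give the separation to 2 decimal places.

Raw difference: 116.37 − -136.78 = 253.15°.
Normalise into (−180°, 180°]: 253.15° − 360° = -106.85°.
Negative ⇒ the second point lies to the west; separation 106.85°.

106.85° west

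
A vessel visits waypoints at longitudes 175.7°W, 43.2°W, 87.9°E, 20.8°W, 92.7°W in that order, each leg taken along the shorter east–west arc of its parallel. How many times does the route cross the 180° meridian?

0

Leg 1: -175.7° → -43.2°, shortest Δλ = 132.5° (east) — does not cross 180°.
Leg 2: -43.2° → +87.9°, shortest Δλ = 131.1° (east) — does not cross 180°.
Leg 3: +87.9° → -20.8°, shortest Δλ = -108.7° (west) — does not cross 180°.
Leg 4: -20.8° → -92.7°, shortest Δλ = -71.9° (west) — does not cross 180°.
Total crossings: 0.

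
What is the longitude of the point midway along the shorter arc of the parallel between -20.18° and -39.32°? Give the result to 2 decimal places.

Signed shortest Δλ from -20.18° to -39.32° is -19.14°.
Midpoint longitude = -20.18° + (-19.14°)/2 = -20.18° − 9.57° = -29.75°.

-29.75°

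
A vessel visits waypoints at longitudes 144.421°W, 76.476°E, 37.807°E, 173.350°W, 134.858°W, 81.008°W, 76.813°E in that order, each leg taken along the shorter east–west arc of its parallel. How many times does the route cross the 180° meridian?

Leg 1: -144.421° → +76.476°, shortest Δλ = -139.103° (west) — crosses 180°.
Leg 2: +76.476° → +37.807°, shortest Δλ = -38.669° (west) — does not cross 180°.
Leg 3: +37.807° → -173.350°, shortest Δλ = 148.843° (east) — crosses 180°.
Leg 4: -173.350° → -134.858°, shortest Δλ = 38.492° (east) — does not cross 180°.
Leg 5: -134.858° → -81.008°, shortest Δλ = 53.85° (east) — does not cross 180°.
Leg 6: -81.008° → +76.813°, shortest Δλ = 157.821° (east) — does not cross 180°.
Total crossings: 2.

2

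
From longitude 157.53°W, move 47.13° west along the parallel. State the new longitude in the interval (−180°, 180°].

155.34°E

Start at -157.53°; shift −47.13° → -204.66°.
-204.66° lies outside (−180°, 180°]; add 360° → +155.34°.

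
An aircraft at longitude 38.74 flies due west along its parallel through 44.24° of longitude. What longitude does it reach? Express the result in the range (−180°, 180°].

-5.50°

Start at +38.74°; shift −44.24° → -5.50°.
-5.50° already lies in (−180°, 180°].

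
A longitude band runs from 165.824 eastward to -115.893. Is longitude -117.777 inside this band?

Band width going east from +165.824° to -115.893°: ((-115.893 − 165.824) mod 360) = 78.283°.
Offset of -117.777° east of the west edge: ((-117.777 − 165.824) mod 360) = 76.399°.
76.399° ≤ 78.283° ⇒ inside.

Yes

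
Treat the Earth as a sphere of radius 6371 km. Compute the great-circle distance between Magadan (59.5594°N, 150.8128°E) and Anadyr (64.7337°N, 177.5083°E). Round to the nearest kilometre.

Δλ = 177.5083 − 150.8128 = 26.6955°.
Δφ = 64.7337 − 59.5594 = 5.1743°.
a = sin²(Δφ/2) + cos φ₁ · cos φ₂ · sin²(Δλ/2) = 0.013563.
c = 2·atan2(√a, √(1−a)) = 0.23345 rad → d = 6371·c ≈ 1487.31 km.

1487 km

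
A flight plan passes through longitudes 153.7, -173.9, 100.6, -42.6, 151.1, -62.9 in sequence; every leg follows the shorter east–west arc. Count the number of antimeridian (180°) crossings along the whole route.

Leg 1: +153.7° → -173.9°, shortest Δλ = 32.4° (east) — crosses 180°.
Leg 2: -173.9° → +100.6°, shortest Δλ = -85.5° (west) — crosses 180°.
Leg 3: +100.6° → -42.6°, shortest Δλ = -143.2° (west) — does not cross 180°.
Leg 4: -42.6° → +151.1°, shortest Δλ = -166.3° (west) — crosses 180°.
Leg 5: +151.1° → -62.9°, shortest Δλ = 146.0° (east) — crosses 180°.
Total crossings: 4.

4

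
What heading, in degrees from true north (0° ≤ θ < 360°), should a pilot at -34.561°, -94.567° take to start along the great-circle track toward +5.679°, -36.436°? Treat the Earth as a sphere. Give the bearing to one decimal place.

65.8°

Δλ = -36.436 − -94.567 = 58.131°.
θ = atan2( sin Δλ · cos φ₂ , cos φ₁ · sin φ₂ − sin φ₁ · cos φ₂ · cos Δλ )
  = atan2(0.84509, 0.37954) = 65.815° → normalised to [0°, 360°): 65.815°.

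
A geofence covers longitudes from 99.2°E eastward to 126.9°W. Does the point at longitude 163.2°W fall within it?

Yes

Band width going east from +99.2° to -126.9°: ((-126.9 − 99.2) mod 360) = 133.9°.
Offset of -163.2° east of the west edge: ((-163.2 − 99.2) mod 360) = 97.6°.
97.6° ≤ 133.9° ⇒ inside.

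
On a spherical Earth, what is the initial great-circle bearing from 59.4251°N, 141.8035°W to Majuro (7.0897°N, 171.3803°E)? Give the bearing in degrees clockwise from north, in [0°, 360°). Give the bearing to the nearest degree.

Δλ = 171.3803 − -141.8035 = 313.1838°; wrapped into (−180°, 180°]: -46.8162°.
θ = atan2( sin Δλ · cos φ₂ , cos φ₁ · sin φ₂ − sin φ₁ · cos φ₂ · cos Δλ )
  = atan2(-0.72359, -0.52191) = -125.802° → normalised to [0°, 360°): 234.198°.

234°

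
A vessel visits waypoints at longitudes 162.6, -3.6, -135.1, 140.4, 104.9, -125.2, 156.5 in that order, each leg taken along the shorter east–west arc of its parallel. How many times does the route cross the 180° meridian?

Leg 1: +162.6° → -3.6°, shortest Δλ = -166.2° (west) — does not cross 180°.
Leg 2: -3.6° → -135.1°, shortest Δλ = -131.5° (west) — does not cross 180°.
Leg 3: -135.1° → +140.4°, shortest Δλ = -84.5° (west) — crosses 180°.
Leg 4: +140.4° → +104.9°, shortest Δλ = -35.5° (west) — does not cross 180°.
Leg 5: +104.9° → -125.2°, shortest Δλ = 129.9° (east) — crosses 180°.
Leg 6: -125.2° → +156.5°, shortest Δλ = -78.3° (west) — crosses 180°.
Total crossings: 3.

3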